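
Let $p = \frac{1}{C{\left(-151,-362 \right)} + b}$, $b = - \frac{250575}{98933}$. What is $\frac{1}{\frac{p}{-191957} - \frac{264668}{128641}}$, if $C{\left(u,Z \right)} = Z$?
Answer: $- \frac{46871356260339383}{96433858820620397} \approx -0.48605$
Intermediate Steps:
$b = - \frac{250575}{98933}$ ($b = \left(-250575\right) \frac{1}{98933} = - \frac{250575}{98933} \approx -2.5328$)
$p = - \frac{98933}{36064321}$ ($p = \frac{1}{-362 - \frac{250575}{98933}} = \frac{1}{- \frac{36064321}{98933}} = - \frac{98933}{36064321} \approx -0.0027432$)
$\frac{1}{\frac{p}{-191957} - \frac{264668}{128641}} = \frac{1}{- \frac{98933}{36064321 \left(-191957\right)} - \frac{264668}{128641}} = \frac{1}{\left(- \frac{98933}{36064321}\right) \left(- \frac{1}{191957}\right) - \frac{264668}{128641}} = \frac{1}{\frac{5207}{364357835063} - \frac{264668}{128641}} = \frac{1}{- \frac{96433858820620397}{46871356260339383}} = - \frac{46871356260339383}{96433858820620397}$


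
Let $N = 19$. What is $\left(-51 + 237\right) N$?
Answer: $3534$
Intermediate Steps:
$\left(-51 + 237\right) N = \left(-51 + 237\right) 19 = 186 \cdot 19 = 3534$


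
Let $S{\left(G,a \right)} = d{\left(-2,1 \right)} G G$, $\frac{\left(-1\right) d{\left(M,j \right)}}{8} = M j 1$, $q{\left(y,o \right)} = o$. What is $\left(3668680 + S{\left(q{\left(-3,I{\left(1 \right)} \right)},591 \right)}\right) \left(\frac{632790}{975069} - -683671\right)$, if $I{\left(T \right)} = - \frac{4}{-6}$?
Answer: $\frac{2445645996874480264}{975069} \approx 2.5082 \cdot 10^{12}$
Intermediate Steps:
$I{\left(T \right)} = \frac{2}{3}$ ($I{\left(T \right)} = \left(-4\right) \left(- \frac{1}{6}\right) = \frac{2}{3}$)
$d{\left(M,j \right)} = - 8 M j$ ($d{\left(M,j \right)} = - 8 M j 1 = - 8 M j$)
$S{\left(G,a \right)} = 16 G^{2}$ ($S{\left(G,a \right)} = \left(-8\right) \left(-2\right) 1 G G = 16 G G = 16 G^{2}$)
$\left(3668680 + S{\left(q{\left(-3,I{\left(1 \right)} \right)},591 \right)}\right) \left(\frac{632790}{975069} - -683671\right) = \left(3668680 + 16 \left(\frac{2}{3}\right)^{2}\right) \left(\frac{632790}{975069} - -683671\right) = \left(3668680 + 16 \cdot \frac{4}{9}\right) \left(632790 \cdot \frac{1}{975069} + \left(-664066 + 1347737\right)\right) = \left(3668680 + \frac{64}{9}\right) \left(\frac{70310}{108341} + 683671\right) = \frac{33018184}{9} \cdot \frac{74069670121}{108341} = \frac{2445645996874480264}{975069}$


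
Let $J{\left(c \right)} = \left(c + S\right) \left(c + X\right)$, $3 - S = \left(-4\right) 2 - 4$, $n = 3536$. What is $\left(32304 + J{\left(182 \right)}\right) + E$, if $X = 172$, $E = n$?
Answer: $105578$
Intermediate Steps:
$E = 3536$
$S = 15$ ($S = 3 - \left(\left(-4\right) 2 - 4\right) = 3 - \left(-8 - 4\right) = 3 - -12 = 3 + 12 = 15$)
$J{\left(c \right)} = \left(15 + c\right) \left(172 + c\right)$ ($J{\left(c \right)} = \left(c + 15\right) \left(c + 172\right) = \left(15 + c\right) \left(172 + c\right)$)
$\left(32304 + J{\left(182 \right)}\right) + E = \left(32304 + \left(2580 + 182^{2} + 187 \cdot 182\right)\right) + 3536 = \left(32304 + \left(2580 + 33124 + 34034\right)\right) + 3536 = \left(32304 + 69738\right) + 3536 = 102042 + 3536 = 105578$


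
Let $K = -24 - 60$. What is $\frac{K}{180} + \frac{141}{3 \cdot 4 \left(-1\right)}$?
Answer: $- \frac{733}{60} \approx -12.217$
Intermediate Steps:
$K = -84$ ($K = -24 - 60 = -84$)
$\frac{K}{180} + \frac{141}{3 \cdot 4 \left(-1\right)} = - \frac{84}{180} + \frac{141}{3 \cdot 4 \left(-1\right)} = \left(-84\right) \frac{1}{180} + \frac{141}{12 \left(-1\right)} = - \frac{7}{15} + \frac{141}{-12} = - \frac{7}{15} + 141 \left(- \frac{1}{12}\right) = - \frac{7}{15} - \frac{47}{4} = - \frac{733}{60}$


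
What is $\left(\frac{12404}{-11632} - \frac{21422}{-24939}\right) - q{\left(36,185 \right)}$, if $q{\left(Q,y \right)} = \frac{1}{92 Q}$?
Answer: $- \frac{1385755513}{6672080304} \approx -0.20769$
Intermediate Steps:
$q{\left(Q,y \right)} = \frac{1}{92 Q}$
$\left(\frac{12404}{-11632} - \frac{21422}{-24939}\right) - q{\left(36,185 \right)} = \left(\frac{12404}{-11632} - \frac{21422}{-24939}\right) - \frac{1}{92 \cdot 36} = \left(12404 \left(- \frac{1}{11632}\right) - - \frac{21422}{24939}\right) - \frac{1}{92} \cdot \frac{1}{36} = \left(- \frac{3101}{2908} + \frac{21422}{24939}\right) - \frac{1}{3312} = - \frac{15040663}{72522612} - \frac{1}{3312} = - \frac{1385755513}{6672080304}$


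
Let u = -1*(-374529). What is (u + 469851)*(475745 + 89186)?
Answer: 477016437780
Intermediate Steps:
u = 374529
(u + 469851)*(475745 + 89186) = (374529 + 469851)*(475745 + 89186) = 844380*564931 = 477016437780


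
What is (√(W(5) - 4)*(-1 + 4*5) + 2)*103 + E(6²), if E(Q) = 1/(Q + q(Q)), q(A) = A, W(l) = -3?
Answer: 14833/72 + 1957*I*√7 ≈ 206.01 + 5177.7*I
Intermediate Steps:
E(Q) = 1/(2*Q) (E(Q) = 1/(Q + Q) = 1/(2*Q))
(√(W(5) - 4)*(-1 + 4*5) + 2)*103 + E(6²) = (√(-3 - 4)*(-1 + 4*5) + 2)*103 + 1/(2*(6²)) = (√(-7)*(-1 + 20) + 2)*103 + (½)/36 = ((I*√7)*19 + 2)*103 + (½)*(1/36) = (19*I*√7 + 2)*103 + 1/72 = (2 + 19*I*√7)*103 + 1/72 = (206 + 1957*I*√7) + 1/72 = 14833/72 + 1957*I*√7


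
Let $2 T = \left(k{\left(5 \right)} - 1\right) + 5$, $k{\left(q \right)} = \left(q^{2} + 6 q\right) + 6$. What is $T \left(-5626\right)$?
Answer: $-182845$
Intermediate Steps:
$k{\left(q \right)} = 6 + q^{2} + 6 q$
$T = \frac{65}{2}$ ($T = \frac{\left(\left(6 + 5^{2} + 6 \cdot 5\right) - 1\right) + 5}{2} = \frac{\left(\left(6 + 25 + 30\right) - 1\right) + 5}{2} = \frac{\left(61 - 1\right) + 5}{2} = \frac{60 + 5}{2} = \frac{1}{2} \cdot 65 = \frac{65}{2} \approx 32.5$)
$T \left(-5626\right) = \frac{65}{2} \left(-5626\right) = -182845$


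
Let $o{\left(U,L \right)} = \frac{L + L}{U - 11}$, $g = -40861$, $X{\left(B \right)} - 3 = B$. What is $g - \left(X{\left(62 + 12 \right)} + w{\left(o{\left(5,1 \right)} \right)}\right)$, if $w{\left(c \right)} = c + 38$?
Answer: $- \frac{122927}{3} \approx -40976.0$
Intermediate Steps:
$X{\left(B \right)} = 3 + B$
$o{\left(U,L \right)} = \frac{2 L}{-11 + U}$
$w{\left(c \right)} = 38 + c$
$g - \left(X{\left(62 + 12 \right)} + w{\left(o{\left(5,1 \right)} \right)}\right) = -40861 - \left(\left(3 + \left(62 + 12\right)\right) + \left(38 + 2 \cdot 1 \frac{1}{-11 + 5}\right)\right) = -40861 - \left(\left(3 + 74\right) + \left(38 + 2 \cdot 1 \frac{1}{-6}\right)\right) = -40861 - \left(77 + \left(38 + 2 \cdot 1 \left(- \frac{1}{6}\right)\right)\right) = -40861 - \left(77 + \left(38 - \frac{1}{3}\right)\right) = -40861 - \left(77 + \frac{113}{3}\right) = -40861 - \frac{344}{3} = - \frac{122927}{3}$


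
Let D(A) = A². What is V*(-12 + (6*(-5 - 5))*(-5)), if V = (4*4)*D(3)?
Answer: 41472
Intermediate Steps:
V = 144 (V = (4*4)*3² = 16*9 = 144)
V*(-12 + (6*(-5 - 5))*(-5)) = 144*(-12 + (6*(-5 - 5))*(-5)) = 144*(-12 + (6*(-10))*(-5)) = 144*(-12 - 60*(-5)) = 144*(-12 + 300) = 144*288 = 41472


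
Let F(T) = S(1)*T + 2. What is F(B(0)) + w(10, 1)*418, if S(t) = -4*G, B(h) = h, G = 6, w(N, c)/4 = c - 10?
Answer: -15046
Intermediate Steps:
w(N, c) = -40 + 4*c (w(N, c) = 4*(c - 10) = 4*(-10 + c) = -40 + 4*c)
S(t) = -24 (S(t) = -4*6 = -24)
F(T) = 2 - 24*T (F(T) = -24*T + 2 = 2 - 24*T)
F(B(0)) + w(10, 1)*418 = (2 - 24*0) + (-40 + 4*1)*418 = (2 + 0) + (-40 + 4)*418 = 2 - 36*418 = 2 - 15048 = -15046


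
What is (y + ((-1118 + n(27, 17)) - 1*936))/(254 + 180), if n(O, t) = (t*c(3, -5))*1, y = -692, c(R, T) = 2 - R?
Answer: -2763/434 ≈ -6.3664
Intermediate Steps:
n(O, t) = -t (n(O, t) = (t*(2 - 1*3))*1 = (t*(2 - 3))*1 = (t*(-1))*1 = -t*1 = -t)
(y + ((-1118 + n(27, 17)) - 1*936))/(254 + 180) = (-692 + ((-1118 - 1*17) - 1*936))/(254 + 180) = (-692 + ((-1118 - 17) - 936))/434 = (-692 + (-1135 - 936))*(1/434) = (-692 - 2071)*(1/434) = -2763*1/434 = -2763/434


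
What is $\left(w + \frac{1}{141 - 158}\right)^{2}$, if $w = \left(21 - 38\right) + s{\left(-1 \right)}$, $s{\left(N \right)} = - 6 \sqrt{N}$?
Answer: $\frac{73696}{289} + \frac{3480 i}{17} \approx 255.0 + 204.71 i$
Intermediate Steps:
$w = -17 - 6 i$ ($w = \left(21 - 38\right) - 6 \sqrt{-1} = \left(21 - 38\right) - 6 i = -17 - 6 i \approx -17.0 - 6.0 i$)
$\left(w + \frac{1}{141 - 158}\right)^{2} = \left(\left(-17 - 6 i\right) + \frac{1}{141 - 158}\right)^{2} = \left(\left(-17 - 6 i\right) + \frac{1}{-17}\right)^{2} = \left(\left(-17 - 6 i\right) - \frac{1}{17}\right)^{2} = \left(- \frac{290}{17} - 6 i\right)^{2}$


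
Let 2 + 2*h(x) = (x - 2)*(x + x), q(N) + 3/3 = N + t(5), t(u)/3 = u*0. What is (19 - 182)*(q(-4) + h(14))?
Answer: -26406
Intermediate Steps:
t(u) = 0 (t(u) = 3*(u*0) = 3*0 = 0)
q(N) = -1 + N (q(N) = -1 + (N + 0) = -1 + N)
h(x) = -1 + x*(-2 + x) (h(x) = -1 + ((x - 2)*(x + x))/2 = -1 + ((-2 + x)*(2*x))/2 = -1 + (2*x*(-2 + x))/2 = -1 + x*(-2 + x))
(19 - 182)*(q(-4) + h(14)) = (19 - 182)*((-1 - 4) + (-1 + 14² - 2*14)) = -163*(-5 + (-1 + 196 - 28)) = -163*(-5 + 167) = -163*162 = -26406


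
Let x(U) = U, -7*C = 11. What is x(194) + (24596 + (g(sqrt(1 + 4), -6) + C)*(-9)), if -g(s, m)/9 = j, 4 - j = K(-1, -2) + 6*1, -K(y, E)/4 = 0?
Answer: 172495/7 ≈ 24642.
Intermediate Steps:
C = -11/7 (C = -1/7*11 = -11/7 ≈ -1.5714)
K(y, E) = 0 (K(y, E) = -4*0 = 0)
j = -2 (j = 4 - (0 + 6*1) = 4 - (0 + 6) = 4 - 1*6 = 4 - 6 = -2)
g(s, m) = 18 (g(s, m) = -9*(-2) = 18)
x(194) + (24596 + (g(sqrt(1 + 4), -6) + C)*(-9)) = 194 + (24596 + (18 - 11/7)*(-9)) = 194 + (24596 + (115/7)*(-9)) = 194 + (24596 - 1035/7) = 194 + 171137/7 = 172495/7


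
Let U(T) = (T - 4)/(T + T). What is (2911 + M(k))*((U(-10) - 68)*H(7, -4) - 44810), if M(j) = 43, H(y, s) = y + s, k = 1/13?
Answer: -664825763/5 ≈ -1.3297e+8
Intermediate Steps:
k = 1/13 ≈ 0.076923
H(y, s) = s + y
U(T) = (-4 + T)/(2*T) (U(T) = (-4 + T)/((2*T)) = (-4 + T)*(1/(2*T)) = (-4 + T)/(2*T))
(2911 + M(k))*((U(-10) - 68)*H(7, -4) - 44810) = (2911 + 43)*(((½)*(-4 - 10)/(-10) - 68)*(-4 + 7) - 44810) = 2954*(((½)*(-⅒)*(-14) - 68)*3 - 44810) = 2954*((7/10 - 68)*3 - 44810) = 2954*(-673/10*3 - 44810) = 2954*(-2019/10 - 44810) = 2954*(-450119/10) = -664825763/5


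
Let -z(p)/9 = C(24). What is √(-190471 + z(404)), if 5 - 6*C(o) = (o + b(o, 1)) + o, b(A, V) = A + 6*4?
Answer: I*√761338/2 ≈ 436.27*I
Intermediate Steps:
b(A, V) = 24 + A (b(A, V) = A + 24 = 24 + A)
C(o) = -19/6 - o/2 (C(o) = ⅚ - ((o + (24 + o)) + o)/6 = ⅚ - ((24 + 2*o) + o)/6 = ⅚ - (24 + 3*o)/6 = ⅚ + (-4 - o/2) = -19/6 - o/2)
z(p) = 273/2 (z(p) = -9*(-19/6 - ½*24) = -9*(-19/6 - 12) = -9*(-91/6) = 273/2)
√(-190471 + z(404)) = √(-190471 + 273/2) = √(-380669/2) = I*√761338/2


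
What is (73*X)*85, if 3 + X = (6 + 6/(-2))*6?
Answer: 93075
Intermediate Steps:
X = 15 (X = -3 + (6 + 6/(-2))*6 = -3 + (6 + 6*(-½))*6 = -3 + (6 - 3)*6 = -3 + 3*6 = -3 + 18 = 15)
(73*X)*85 = (73*15)*85 = 1095*85 = 93075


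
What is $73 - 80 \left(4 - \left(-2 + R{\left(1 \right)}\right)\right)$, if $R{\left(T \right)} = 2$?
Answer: $-247$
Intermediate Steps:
$73 - 80 \left(4 - \left(-2 + R{\left(1 \right)}\right)\right) = 73 - 80 \left(4 - \left(-2 + 2\right)\right) = 73 - 80 \left(4 - 0\right) = 73 - 80 \left(4 + 0\right) = 73 - 320 = -247$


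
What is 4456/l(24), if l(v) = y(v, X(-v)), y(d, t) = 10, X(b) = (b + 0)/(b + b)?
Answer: 2228/5 ≈ 445.60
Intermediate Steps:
X(b) = 1/2 (X(b) = b/((2*b)) = b*(1/(2*b)) = 1/2)
l(v) = 10
4456/l(24) = 4456/10 = 4456*(1/10) = 2228/5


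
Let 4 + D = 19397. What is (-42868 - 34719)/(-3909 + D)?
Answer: -77587/15484 ≈ -5.0108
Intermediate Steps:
D = 19393 (D = -4 + 19397 = 19393)
(-42868 - 34719)/(-3909 + D) = (-42868 - 34719)/(-3909 + 19393) = -77587/15484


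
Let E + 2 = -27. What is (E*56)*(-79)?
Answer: 128296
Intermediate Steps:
E = -29 (E = -2 - 27 = -29)
(E*56)*(-79) = -29*56*(-79) = -1624*(-79) = 128296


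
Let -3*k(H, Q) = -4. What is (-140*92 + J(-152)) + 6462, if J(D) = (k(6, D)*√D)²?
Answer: -60194/9 ≈ -6688.2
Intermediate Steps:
k(H, Q) = 4/3 (k(H, Q) = -⅓*(-4) = 4/3)
J(D) = 16*D/9 (J(D) = (4*√D/3)² = 16*D/9)
(-140*92 + J(-152)) + 6462 = (-140*92 + (16/9)*(-152)) + 6462 = (-12880 - 2432/9) + 6462 = -118352/9 + 6462 = -60194/9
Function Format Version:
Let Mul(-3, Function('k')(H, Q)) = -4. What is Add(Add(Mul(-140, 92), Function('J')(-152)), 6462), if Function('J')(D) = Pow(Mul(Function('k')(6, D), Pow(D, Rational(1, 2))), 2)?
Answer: Rational(-60194, 9) ≈ -6688.2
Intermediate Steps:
Function('k')(H, Q) = Rational(4, 3) (Function('k')(H, Q) = Mul(Rational(-1, 3), -4) = Rational(4, 3))
Function('J')(D) = Mul(Rational(16, 9), D) (Function('J')(D) = Pow(Mul(Rational(4, 3), Pow(D, Rational(1, 2))), 2) = Mul(Rational(16, 9), D))
Add(Add(Mul(-140, 92), Function('J')(-152)), 6462) = Add(Add(Mul(-140, 92), Mul(Rational(16, 9), -152)), 6462) = Add(Add(-12880, Rational(-2432, 9)), 6462) = Add(Rational(-118352, 9), 6462) = Rational(-60194, 9)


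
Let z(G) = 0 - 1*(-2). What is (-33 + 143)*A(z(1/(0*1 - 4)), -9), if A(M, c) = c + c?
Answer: -1980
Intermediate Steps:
z(G) = 2 (z(G) = 0 + 2 = 2)
A(M, c) = 2*c
(-33 + 143)*A(z(1/(0*1 - 4)), -9) = (-33 + 143)*(2*(-9)) = 110*(-18) = -1980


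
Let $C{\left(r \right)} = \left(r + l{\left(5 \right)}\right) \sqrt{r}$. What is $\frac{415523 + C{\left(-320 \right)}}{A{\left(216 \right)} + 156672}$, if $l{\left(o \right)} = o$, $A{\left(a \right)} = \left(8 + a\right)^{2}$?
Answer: $\frac{415523}{206848} - \frac{315 i \sqrt{5}}{25856} \approx 2.0088 - 0.027242 i$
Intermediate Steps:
$C{\left(r \right)} = \sqrt{r} \left(5 + r\right)$ ($C{\left(r \right)} = \left(r + 5\right) \sqrt{r} = \left(5 + r\right) \sqrt{r} = \sqrt{r} \left(5 + r\right)$)
$\frac{415523 + C{\left(-320 \right)}}{A{\left(216 \right)} + 156672} = \frac{415523 + \sqrt{-320} \left(5 - 320\right)}{\left(8 + 216\right)^{2} + 156672} = \frac{415523 + 8 i \sqrt{5} \left(-315\right)}{224^{2} + 156672} = \frac{415523 - 2520 i \sqrt{5}}{50176 + 156672} = \frac{415523 - 2520 i \sqrt{5}}{206848} = \left(415523 - 2520 i \sqrt{5}\right) \frac{1}{206848} = \frac{415523}{206848} - \frac{315 i \sqrt{5}}{25856}$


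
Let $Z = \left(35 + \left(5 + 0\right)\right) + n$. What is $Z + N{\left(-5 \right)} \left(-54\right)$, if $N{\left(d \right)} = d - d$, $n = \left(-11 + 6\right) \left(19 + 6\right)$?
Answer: $-85$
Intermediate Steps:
$n = -125$ ($n = \left(-5\right) 25 = -125$)
$N{\left(d \right)} = 0$
$Z = -85$ ($Z = \left(35 + \left(5 + 0\right)\right) - 125 = \left(35 + 5\right) - 125 = 40 - 125 = -85$)
$Z + N{\left(-5 \right)} \left(-54\right) = -85 + 0 \left(-54\right) = -85 + 0 = -85$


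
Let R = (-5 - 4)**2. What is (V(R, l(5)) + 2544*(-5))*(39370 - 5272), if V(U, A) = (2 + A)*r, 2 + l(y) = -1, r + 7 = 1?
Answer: -433521972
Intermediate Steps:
r = -6 (r = -7 + 1 = -6)
l(y) = -3 (l(y) = -2 - 1 = -3)
R = 81 (R = (-9)**2 = 81)
V(U, A) = -12 - 6*A (V(U, A) = (2 + A)*(-6) = -12 - 6*A)
(V(R, l(5)) + 2544*(-5))*(39370 - 5272) = ((-12 - 6*(-3)) + 2544*(-5))*(39370 - 5272) = ((-12 + 18) - 12720)*34098 = (6 - 12720)*34098 = -12714*34098 = -433521972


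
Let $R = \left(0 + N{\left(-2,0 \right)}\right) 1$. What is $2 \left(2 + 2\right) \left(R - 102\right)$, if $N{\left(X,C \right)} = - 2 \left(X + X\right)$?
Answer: $-752$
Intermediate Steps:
$N{\left(X,C \right)} = - 4 X$ ($N{\left(X,C \right)} = - 2 \cdot 2 X = - 4 X$)
$R = 8$ ($R = \left(0 - -8\right) 1 = \left(0 + 8\right) 1 = 8 \cdot 1 = 8$)
$2 \left(2 + 2\right) \left(R - 102\right) = 2 \left(2 + 2\right) \left(8 - 102\right) = 2 \cdot 4 \left(-94\right) = 8 \left(-94\right) = -752$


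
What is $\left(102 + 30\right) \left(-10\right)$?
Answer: $-1320$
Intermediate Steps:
$\left(102 + 30\right) \left(-10\right) = 132 \left(-10\right) = -1320$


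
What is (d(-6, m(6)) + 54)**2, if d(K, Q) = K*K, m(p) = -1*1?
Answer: 8100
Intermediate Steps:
m(p) = -1
d(K, Q) = K**2
(d(-6, m(6)) + 54)**2 = ((-6)**2 + 54)**2 = (36 + 54)**2 = 90**2 = 8100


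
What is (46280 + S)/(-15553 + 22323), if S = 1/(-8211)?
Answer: 380005079/55588470 ≈ 6.8360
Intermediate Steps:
S = -1/8211 ≈ -0.00012179
(46280 + S)/(-15553 + 22323) = (46280 - 1/8211)/(-15553 + 22323) = (380005079/8211)/6770 = (380005079/8211)*(1/6770) = 380005079/55588470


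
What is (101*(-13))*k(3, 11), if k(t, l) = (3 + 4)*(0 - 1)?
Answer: 9191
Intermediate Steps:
k(t, l) = -7 (k(t, l) = 7*(-1) = -7)
(101*(-13))*k(3, 11) = (101*(-13))*(-7) = -1313*(-7) = 9191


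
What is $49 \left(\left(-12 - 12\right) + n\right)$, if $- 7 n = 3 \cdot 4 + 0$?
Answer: $-1260$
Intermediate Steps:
$n = - \frac{12}{7}$ ($n = - \frac{3 \cdot 4 + 0}{7} = - \frac{12 + 0}{7} = \left(- \frac{1}{7}\right) 12 = - \frac{12}{7} \approx -1.7143$)
$49 \left(\left(-12 - 12\right) + n\right) = 49 \left(\left(-12 - 12\right) - \frac{12}{7}\right) = 49 \left(-24 - \frac{12}{7}\right) = 49 \left(- \frac{180}{7}\right) = -1260$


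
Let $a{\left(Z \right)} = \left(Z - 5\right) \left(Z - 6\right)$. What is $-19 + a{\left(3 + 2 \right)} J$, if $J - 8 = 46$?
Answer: $-19$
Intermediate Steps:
$a{\left(Z \right)} = \left(-6 + Z\right) \left(-5 + Z\right)$ ($a{\left(Z \right)} = \left(-5 + Z\right) \left(-6 + Z\right) = \left(-6 + Z\right) \left(-5 + Z\right)$)
$J = 54$ ($J = 8 + 46 = 54$)
$-19 + a{\left(3 + 2 \right)} J = -19 + \left(30 + \left(3 + 2\right)^{2} - 11 \left(3 + 2\right)\right) 54 = -19 + \left(30 + 5^{2} - 55\right) 54 = -19 + \left(30 + 25 - 55\right) 54 = -19 + 0 \cdot 54 = -19 + 0 = -19$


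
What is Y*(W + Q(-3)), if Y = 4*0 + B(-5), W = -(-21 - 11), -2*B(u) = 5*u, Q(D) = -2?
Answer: 375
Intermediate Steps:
B(u) = -5*u/2
W = 32 (W = -1*(-32) = 32)
Y = 25/2 (Y = 4*0 - 5/2*(-5) = 0 + 25/2 = 25/2 ≈ 12.500)
Y*(W + Q(-3)) = 25*(32 - 2)/2 = (25/2)*30 = 375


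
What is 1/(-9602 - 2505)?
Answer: -1/12107 ≈ -8.2597e-5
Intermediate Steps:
1/(-9602 - 2505) = 1/(-12107) = -1/12107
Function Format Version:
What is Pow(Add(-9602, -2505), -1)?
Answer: Rational(-1, 12107) ≈ -8.2597e-5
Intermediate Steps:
Pow(Add(-9602, -2505), -1) = Pow(-12107, -1) = Rational(-1, 12107)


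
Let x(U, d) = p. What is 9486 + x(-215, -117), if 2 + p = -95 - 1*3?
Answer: 9386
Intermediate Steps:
p = -100 (p = -2 + (-95 - 1*3) = -2 + (-95 - 3) = -2 - 98 = -100)
x(U, d) = -100
9486 + x(-215, -117) = 9486 - 100 = 9386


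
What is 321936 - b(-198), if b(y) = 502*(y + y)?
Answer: 520728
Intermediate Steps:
b(y) = 1004*y (b(y) = 502*(2*y) = 1004*y)
321936 - b(-198) = 321936 - 1004*(-198) = 321936 - 1*(-198792) = 321936 + 198792 = 520728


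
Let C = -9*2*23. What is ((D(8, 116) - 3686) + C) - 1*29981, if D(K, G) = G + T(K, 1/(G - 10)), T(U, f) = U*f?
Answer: -1800141/53 ≈ -33965.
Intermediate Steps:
C = -414 (C = -18*23 = -414)
D(K, G) = G + K/(-10 + G) (D(K, G) = G + K/(G - 10) = G + K/(-10 + G))
((D(8, 116) - 3686) + C) - 1*29981 = (((8 + 116*(-10 + 116))/(-10 + 116) - 3686) - 414) - 1*29981 = (((8 + 116*106)/106 - 3686) - 414) - 29981 = (((8 + 12296)/106 - 3686) - 414) - 29981 = (((1/106)*12304 - 3686) - 414) - 29981 = ((6152/53 - 3686) - 414) - 29981 = (-189206/53 - 414) - 29981 = -211148/53 - 29981 = -1800141/53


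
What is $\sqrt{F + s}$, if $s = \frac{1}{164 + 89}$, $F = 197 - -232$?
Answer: $\frac{\sqrt{27460114}}{253} \approx 20.712$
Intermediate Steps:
$F = 429$ ($F = 197 + 232 = 429$)
$s = \frac{1}{253} \approx 0.0039526$
$\sqrt{F + s} = \sqrt{429 + \frac{1}{253}} = \sqrt{\frac{108538}{253}} = \frac{\sqrt{27460114}}{253}$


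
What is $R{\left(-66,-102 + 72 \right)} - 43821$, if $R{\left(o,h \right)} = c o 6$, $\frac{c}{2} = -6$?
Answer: $-39069$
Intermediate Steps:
$c = -12$ ($c = 2 \left(-6\right) = -12$)
$R{\left(o,h \right)} = - 72 o$ ($R{\left(o,h \right)} = - 12 o 6 = - 72 o$)
$R{\left(-66,-102 + 72 \right)} - 43821 = \left(-72\right) \left(-66\right) - 43821 = 4752 - 43821 = -39069$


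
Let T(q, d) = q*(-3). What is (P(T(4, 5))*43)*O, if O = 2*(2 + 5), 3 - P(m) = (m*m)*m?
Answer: 1042062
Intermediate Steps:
T(q, d) = -3*q
P(m) = 3 - m³ (P(m) = 3 - m*m*m = 3 - m²*m = 3 - m³)
O = 14 (O = 2*7 = 14)
(P(T(4, 5))*43)*O = ((3 - (-3*4)³)*43)*14 = ((3 - 1*(-12)³)*43)*14 = ((3 - 1*(-1728))*43)*14 = ((3 + 1728)*43)*14 = (1731*43)*14 = 74433*14 = 1042062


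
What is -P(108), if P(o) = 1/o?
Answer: -1/108 ≈ -0.0092593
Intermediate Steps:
-P(108) = -1/108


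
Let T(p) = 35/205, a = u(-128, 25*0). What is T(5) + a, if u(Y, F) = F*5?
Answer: 7/41 ≈ 0.17073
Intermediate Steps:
u(Y, F) = 5*F
a = 0 (a = 5*(25*0) = 5*0 = 0)
T(p) = 7/41 (T(p) = 35*(1/205) = 7/41)
T(5) + a = 7/41 + 0 = 7/41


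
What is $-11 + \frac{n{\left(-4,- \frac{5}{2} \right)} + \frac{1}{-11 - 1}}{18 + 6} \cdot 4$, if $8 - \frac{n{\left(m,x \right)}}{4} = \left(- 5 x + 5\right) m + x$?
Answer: $\frac{3071}{72} \approx 42.653$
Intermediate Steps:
$n{\left(m,x \right)} = 32 - 4 x - 4 m \left(5 - 5 x\right)$ ($n{\left(m,x \right)} = 32 - 4 \left(\left(- 5 x + 5\right) m + x\right) = 32 - 4 \left(\left(5 - 5 x\right) m + x\right) = 32 - 4 \left(m \left(5 - 5 x\right) + x\right) = 32 - 4 \left(x + m \left(5 - 5 x\right)\right) = 32 - \left(4 x + 4 m \left(5 - 5 x\right)\right) = 32 - 4 x - 4 m \left(5 - 5 x\right)$)
$-11 + \frac{n{\left(-4,- \frac{5}{2} \right)} + \frac{1}{-11 - 1}}{18 + 6} \cdot 4 = -11 + \frac{\left(32 - -80 - 4 \left(- \frac{5}{2}\right) + 20 \left(-4\right) \left(- \frac{5}{2}\right)\right) + \frac{1}{-11 - 1}}{18 + 6} \cdot 4 = -11 + \frac{\left(32 + 80 - 4 \left(\left(-5\right) \frac{1}{2}\right) + 20 \left(-4\right) \left(\left(-5\right) \frac{1}{2}\right)\right) + \frac{1}{-12}}{24} \cdot 4 = -11 + \left(\left(32 + 80 - -10 + 20 \left(-4\right) \left(- \frac{5}{2}\right)\right) - \frac{1}{12}\right) \frac{1}{24} \cdot 4 = -11 + \left(\left(32 + 80 + 10 + 200\right) - \frac{1}{12}\right) \frac{1}{24} \cdot 4 = -11 + \left(322 - \frac{1}{12}\right) \frac{1}{24} \cdot 4 = -11 + \frac{3863}{12} \cdot \frac{1}{24} \cdot 4 = -11 + \frac{3863}{288} \cdot 4 = -11 + \frac{3863}{72} = \frac{3071}{72}$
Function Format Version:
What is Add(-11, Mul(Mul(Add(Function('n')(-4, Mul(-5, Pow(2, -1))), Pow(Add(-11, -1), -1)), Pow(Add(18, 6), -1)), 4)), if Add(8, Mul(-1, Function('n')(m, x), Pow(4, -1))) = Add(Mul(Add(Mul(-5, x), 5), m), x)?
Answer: Rational(3071, 72) ≈ 42.653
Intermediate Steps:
Function('n')(m, x) = Add(32, Mul(-4, x), Mul(-4, m, Add(5, Mul(-5, x)))) (Function('n')(m, x) = Add(32, Mul(-4, Add(Mul(Add(Mul(-5, x), 5), m), x))) = Add(32, Mul(-4, Add(Mul(Add(5, Mul(-5, x)), m), x))) = Add(32, Mul(-4, Add(Mul(m, Add(5, Mul(-5, x))), x))) = Add(32, Mul(-4, Add(x, Mul(m, Add(5, Mul(-5, x)))))) = Add(32, Add(Mul(-4, x), Mul(-4, m, Add(5, Mul(-5, x))))) = Add(32, Mul(-4, x), Mul(-4, m, Add(5, Mul(-5, x)))))
Add(-11, Mul(Mul(Add(Function('n')(-4, Mul(-5, Pow(2, -1))), Pow(Add(-11, -1), -1)), Pow(Add(18, 6), -1)), 4)) = Add(-11, Mul(Mul(Add(Add(32, Mul(-20, -4), Mul(-4, Mul(-5, Pow(2, -1))), Mul(20, -4, Mul(-5, Pow(2, -1)))), Pow(Add(-11, -1), -1)), Pow(Add(18, 6), -1)), 4)) = Add(-11, Mul(Mul(Add(Add(32, 80, Mul(-4, Mul(-5, Rational(1, 2))), Mul(20, -4, Mul(-5, Rational(1, 2)))), Pow(-12, -1)), Pow(24, -1)), 4)) = Add(-11, Mul(Mul(Add(Add(32, 80, Mul(-4, Rational(-5, 2)), Mul(20, -4, Rational(-5, 2))), Rational(-1, 12)), Rational(1, 24)), 4)) = Add(-11, Mul(Mul(Add(Add(32, 80, 10, 200), Rational(-1, 12)), Rational(1, 24)), 4)) = Add(-11, Mul(Mul(Add(322, Rational(-1, 12)), Rational(1, 24)), 4)) = Add(-11, Mul(Mul(Rational(3863, 12), Rational(1, 24)), 4)) = Add(-11, Mul(Rational(3863, 288), 4)) = Add(-11, Rational(3863, 72)) = Rational(3071, 72)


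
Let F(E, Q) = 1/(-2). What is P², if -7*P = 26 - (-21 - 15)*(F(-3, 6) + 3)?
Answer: 13456/49 ≈ 274.61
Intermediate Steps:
F(E, Q) = -½
P = -116/7 (P = -(26 - (-21 - 15)*(-½ + 3))/7 = -(26 - (-36)*5/2)/7 = -(26 - 1*(-90))/7 = -(26 + 90)/7 = -⅐*116 = -116/7 ≈ -16.571)
P² = (-116/7)² = 13456/49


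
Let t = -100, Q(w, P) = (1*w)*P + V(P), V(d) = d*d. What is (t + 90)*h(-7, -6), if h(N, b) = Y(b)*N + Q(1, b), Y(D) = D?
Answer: -720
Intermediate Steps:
V(d) = d²
Q(w, P) = P² + P*w (Q(w, P) = (1*w)*P + P² = w*P + P² = P*w + P² = P² + P*w)
h(N, b) = N*b + b*(1 + b) (h(N, b) = b*N + b*(b + 1) = N*b + b*(1 + b))
(t + 90)*h(-7, -6) = (-100 + 90)*(-6*(1 - 7 - 6)) = -(-60)*(-12) = -10*72 = -720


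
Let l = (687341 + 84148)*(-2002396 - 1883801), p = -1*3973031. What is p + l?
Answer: -2998162210364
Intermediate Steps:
p = -3973031
l = -2998158237333 (l = 771489*(-3886197) = -2998158237333)
p + l = -3973031 - 2998158237333 = -2998162210364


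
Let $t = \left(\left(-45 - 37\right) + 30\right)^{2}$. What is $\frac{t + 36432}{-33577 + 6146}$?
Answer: $- \frac{39136}{27431} \approx -1.4267$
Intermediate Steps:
$t = 2704$ ($t = \left(\left(-45 - 37\right) + 30\right)^{2} = \left(-82 + 30\right)^{2} = \left(-52\right)^{2} = 2704$)
$\frac{t + 36432}{-33577 + 6146} = \frac{2704 + 36432}{-33577 + 6146} = \frac{39136}{-27431} = 39136 \left(- \frac{1}{27431}\right) = - \frac{39136}{27431}$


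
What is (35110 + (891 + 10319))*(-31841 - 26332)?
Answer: -2694573360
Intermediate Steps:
(35110 + (891 + 10319))*(-31841 - 26332) = (35110 + 11210)*(-58173) = 46320*(-58173) = -2694573360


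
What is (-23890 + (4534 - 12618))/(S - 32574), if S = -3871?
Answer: 31974/36445 ≈ 0.87732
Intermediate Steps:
(-23890 + (4534 - 12618))/(S - 32574) = (-23890 + (4534 - 12618))/(-3871 - 32574) = (-23890 - 8084)/(-36445) = -31974*(-1/36445) = 31974/36445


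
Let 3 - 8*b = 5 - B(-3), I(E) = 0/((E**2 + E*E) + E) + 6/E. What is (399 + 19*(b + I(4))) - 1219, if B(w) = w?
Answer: -6427/8 ≈ -803.38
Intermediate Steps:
I(E) = 6/E (I(E) = 0/((E**2 + E**2) + E) + 6/E = 0/(2*E**2 + E) + 6/E = 0/(E + 2*E**2) + 6/E = 0 + 6/E = 6/E)
b = -5/8 (b = 3/8 - (5 - 1*(-3))/8 = 3/8 - (5 + 3)/8 = 3/8 - 1/8*8 = 3/8 - 1 = -5/8 ≈ -0.62500)
(399 + 19*(b + I(4))) - 1219 = (399 + 19*(-5/8 + 6/4)) - 1219 = (399 + 19*(-5/8 + 6*(1/4))) - 1219 = (399 + 19*(-5/8 + 3/2)) - 1219 = (399 + 19*(7/8)) - 1219 = (399 + 133/8) - 1219 = 3325/8 - 1219 = -6427/8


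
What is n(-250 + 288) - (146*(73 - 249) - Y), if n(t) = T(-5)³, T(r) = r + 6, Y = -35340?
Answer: -9643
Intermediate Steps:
T(r) = 6 + r
n(t) = 1 (n(t) = (6 - 5)³ = 1³ = 1)
n(-250 + 288) - (146*(73 - 249) - Y) = 1 - (146*(73 - 249) - 1*(-35340)) = 1 - (146*(-176) + 35340) = 1 - (-25696 + 35340) = 1 - 1*9644 = 1 - 9644 = -9643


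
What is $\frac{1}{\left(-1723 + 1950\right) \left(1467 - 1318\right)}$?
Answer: $\frac{1}{33823} \approx 2.9566 \cdot 10^{-5}$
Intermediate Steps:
$\frac{1}{\left(-1723 + 1950\right) \left(1467 - 1318\right)} = \frac{1}{227 \cdot 149} = \frac{1}{33823}$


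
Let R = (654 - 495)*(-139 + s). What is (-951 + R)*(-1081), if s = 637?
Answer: -84567711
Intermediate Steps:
R = 79182 (R = (654 - 495)*(-139 + 637) = 159*498 = 79182)
(-951 + R)*(-1081) = (-951 + 79182)*(-1081) = 78231*(-1081) = -84567711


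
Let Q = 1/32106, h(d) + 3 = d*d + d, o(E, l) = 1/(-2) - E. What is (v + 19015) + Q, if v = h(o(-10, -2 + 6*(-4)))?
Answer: 1227203693/64212 ≈ 19112.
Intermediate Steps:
o(E, l) = -½ - E
h(d) = -3 + d + d² (h(d) = -3 + (d*d + d) = -3 + (d² + d) = -3 + (d + d²) = -3 + d + d²)
Q = 1/32106 ≈ 3.1147e-5
v = 387/4 (v = -3 + (-½ - 1*(-10)) + (-½ - 1*(-10))² = -3 + (-½ + 10) + (-½ + 10)² = -3 + 19/2 + (19/2)² = -3 + 19/2 + 361/4 = 387/4 ≈ 96.750)
(v + 19015) + Q = (387/4 + 19015) + 1/32106 = 76447/4 + 1/32106 = 1227203693/64212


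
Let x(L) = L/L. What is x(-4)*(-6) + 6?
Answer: 0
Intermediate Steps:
x(L) = 1
x(-4)*(-6) + 6 = 1*(-6) + 6 = -6 + 6 = 0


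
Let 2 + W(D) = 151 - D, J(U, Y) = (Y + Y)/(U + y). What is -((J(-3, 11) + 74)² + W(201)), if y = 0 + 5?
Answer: -7173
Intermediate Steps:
y = 5
J(U, Y) = 2*Y/(5 + U) (J(U, Y) = (Y + Y)/(U + 5) = (2*Y)/(5 + U) = 2*Y/(5 + U))
W(D) = 149 - D (W(D) = -2 + (151 - D) = 149 - D)
-((J(-3, 11) + 74)² + W(201)) = -((2*11/(5 - 3) + 74)² + (149 - 1*201)) = -((2*11/2 + 74)² + (149 - 201)) = -((2*11*(½) + 74)² - 52) = -((11 + 74)² - 52) = -(85² - 52) = -(7225 - 52) = -1*7173 = -7173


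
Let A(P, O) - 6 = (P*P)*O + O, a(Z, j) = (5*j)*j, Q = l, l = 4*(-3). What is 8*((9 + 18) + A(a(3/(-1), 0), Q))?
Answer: 168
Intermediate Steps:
l = -12
Q = -12
a(Z, j) = 5*j²
A(P, O) = 6 + O + O*P² (A(P, O) = 6 + ((P*P)*O + O) = 6 + (P²*O + O) = 6 + (O*P² + O) = 6 + (O + O*P²) = 6 + O + O*P²)
8*((9 + 18) + A(a(3/(-1), 0), Q)) = 8*((9 + 18) + (6 - 12 - 12*(5*0²)²)) = 8*(27 + (6 - 12 - 12*(5*0)²)) = 8*(27 + (6 - 12 - 12*0²)) = 8*(27 + (6 - 12 - 12*0)) = 8*(27 + (6 - 12 + 0)) = 8*(27 - 6) = 8*21 = 168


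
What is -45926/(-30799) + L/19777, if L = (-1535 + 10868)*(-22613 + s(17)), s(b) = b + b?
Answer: -6489359047291/609111823 ≈ -10654.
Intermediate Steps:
s(b) = 2*b
L = -210729807 (L = (-1535 + 10868)*(-22613 + 2*17) = 9333*(-22613 + 34) = 9333*(-22579) = -210729807)
-45926/(-30799) + L/19777 = -45926/(-30799) - 210729807/19777 = -45926*(-1/30799) - 210729807*1/19777 = 45926/30799 - 210729807/19777 = -6489359047291/609111823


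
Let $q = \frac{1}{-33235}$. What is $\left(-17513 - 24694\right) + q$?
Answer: $- \frac{1402749646}{33235} \approx -42207.0$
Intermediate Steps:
$q = - \frac{1}{33235} \approx -3.0089 \cdot 10^{-5}$
$\left(-17513 - 24694\right) + q = \left(-17513 - 24694\right) - \frac{1}{33235} = -42207 - \frac{1}{33235} = - \frac{1402749646}{33235}$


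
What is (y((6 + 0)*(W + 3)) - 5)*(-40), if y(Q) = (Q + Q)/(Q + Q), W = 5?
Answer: 160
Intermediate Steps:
y(Q) = 1 (y(Q) = (2*Q)/((2*Q)) = (2*Q)*(1/(2*Q)) = 1)
(y((6 + 0)*(W + 3)) - 5)*(-40) = (1 - 5)*(-40) = -4*(-40) = 160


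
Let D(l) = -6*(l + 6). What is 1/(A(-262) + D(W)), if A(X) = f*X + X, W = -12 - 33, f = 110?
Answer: -1/28848 ≈ -3.4664e-5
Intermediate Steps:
W = -45
A(X) = 111*X (A(X) = 110*X + X = 111*X)
D(l) = -36 - 6*l (D(l) = -6*(6 + l) = -36 - 6*l)
1/(A(-262) + D(W)) = 1/(111*(-262) + (-36 - 6*(-45))) = 1/(-29082 + (-36 + 270)) = 1/(-29082 + 234) = 1/(-28848) = -1/28848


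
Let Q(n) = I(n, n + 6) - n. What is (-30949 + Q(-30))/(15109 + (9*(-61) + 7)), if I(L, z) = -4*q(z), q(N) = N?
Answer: -30823/14567 ≈ -2.1159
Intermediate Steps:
I(L, z) = -4*z
Q(n) = -24 - 5*n (Q(n) = -4*(n + 6) - n = -4*(6 + n) - n = (-24 - 4*n) - n = -24 - 5*n)
(-30949 + Q(-30))/(15109 + (9*(-61) + 7)) = (-30949 + (-24 - 5*(-30)))/(15109 + (9*(-61) + 7)) = (-30949 + (-24 + 150))/(15109 + (-549 + 7)) = (-30949 + 126)/(15109 - 542) = -30823/14567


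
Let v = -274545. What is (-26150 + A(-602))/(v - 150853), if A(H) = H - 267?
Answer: 27019/425398 ≈ 0.063515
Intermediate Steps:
A(H) = -267 + H
(-26150 + A(-602))/(v - 150853) = (-26150 + (-267 - 602))/(-274545 - 150853) = (-26150 - 869)/(-425398) = -27019*(-1/425398) = 27019/425398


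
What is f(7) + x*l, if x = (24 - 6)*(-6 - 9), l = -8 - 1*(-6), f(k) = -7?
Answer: 533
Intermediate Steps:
l = -2 (l = -8 + 6 = -2)
x = -270 (x = 18*(-15) = -270)
f(7) + x*l = -7 - 270*(-2) = -7 + 540 = 533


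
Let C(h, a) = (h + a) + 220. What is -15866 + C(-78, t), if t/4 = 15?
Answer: -15664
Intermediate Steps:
t = 60 (t = 4*15 = 60)
C(h, a) = 220 + a + h (C(h, a) = (a + h) + 220 = 220 + a + h)
-15866 + C(-78, t) = -15866 + (220 + 60 - 78) = -15866 + 202 = -15664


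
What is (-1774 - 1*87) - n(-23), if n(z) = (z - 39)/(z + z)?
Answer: -42834/23 ≈ -1862.3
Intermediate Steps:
n(z) = (-39 + z)/(2*z) (n(z) = (-39 + z)/((2*z)) = (-39 + z)*(1/(2*z)) = (-39 + z)/(2*z))
(-1774 - 1*87) - n(-23) = (-1774 - 1*87) - (-39 - 23)/(2*(-23)) = (-1774 - 87) - (-1)*(-62)/(2*23) = -1861 - 1*31/23 = -1861 - 31/23 = -42834/23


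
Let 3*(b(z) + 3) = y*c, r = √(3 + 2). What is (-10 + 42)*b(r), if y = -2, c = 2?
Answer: -416/3 ≈ -138.67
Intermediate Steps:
r = √5 ≈ 2.2361
b(z) = -13/3 (b(z) = -3 + (-2*2)/3 = -3 + (⅓)*(-4) = -3 - 4/3 = -13/3)
(-10 + 42)*b(r) = (-10 + 42)*(-13/3) = 32*(-13/3) = -416/3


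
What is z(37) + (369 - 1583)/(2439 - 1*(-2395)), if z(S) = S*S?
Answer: 3308266/2417 ≈ 1368.7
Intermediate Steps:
z(S) = S²
z(37) + (369 - 1583)/(2439 - 1*(-2395)) = 37² + (369 - 1583)/(2439 - 1*(-2395)) = 1369 - 1214/(2439 + 2395) = 1369 - 1214/4834 = 1369 - 1214*1/4834 = 1369 - 607/2417 = 3308266/2417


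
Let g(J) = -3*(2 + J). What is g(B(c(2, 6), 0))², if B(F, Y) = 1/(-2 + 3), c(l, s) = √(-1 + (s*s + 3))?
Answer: 81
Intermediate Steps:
c(l, s) = √(2 + s²) (c(l, s) = √(-1 + (s² + 3)) = √(-1 + (3 + s²)) = √(2 + s²))
B(F, Y) = 1 (B(F, Y) = 1/1 = 1)
g(J) = -6 - 3*J
g(B(c(2, 6), 0))² = (-6 - 3*1)² = (-6 - 3)² = (-9)² = 81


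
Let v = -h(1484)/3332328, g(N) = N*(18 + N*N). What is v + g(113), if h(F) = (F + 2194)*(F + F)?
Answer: 200623879711/138847 ≈ 1.4449e+6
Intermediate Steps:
h(F) = 2*F*(2194 + F) (h(F) = (2194 + F)*(2*F) = 2*F*(2194 + F))
g(N) = N*(18 + N**2)
v = -454846/138847 (v = -2*1484*(2194 + 1484)/3332328 = -2*1484*3678*(1/3332328) = -1*10916304*(1/3332328) = -10916304*1/3332328 = -454846/138847 ≈ -3.2759)
v + g(113) = -454846/138847 + 113*(18 + 113**2) = -454846/138847 + 113*(18 + 12769) = -454846/138847 + 113*12787 = -454846/138847 + 1444931 = 200623879711/138847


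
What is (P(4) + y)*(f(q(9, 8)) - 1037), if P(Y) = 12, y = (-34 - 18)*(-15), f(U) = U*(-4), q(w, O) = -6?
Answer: -802296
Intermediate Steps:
f(U) = -4*U
y = 780 (y = -52*(-15) = 780)
(P(4) + y)*(f(q(9, 8)) - 1037) = (12 + 780)*(-4*(-6) - 1037) = 792*(24 - 1037) = 792*(-1013) = -802296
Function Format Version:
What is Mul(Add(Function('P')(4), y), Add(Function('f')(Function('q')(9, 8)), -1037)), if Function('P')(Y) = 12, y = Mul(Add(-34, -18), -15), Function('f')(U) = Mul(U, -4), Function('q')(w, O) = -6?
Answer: -802296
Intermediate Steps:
Function('f')(U) = Mul(-4, U)
y = 780 (y = Mul(-52, -15) = 780)
Mul(Add(Function('P')(4), y), Add(Function('f')(Function('q')(9, 8)), -1037)) = Mul(Add(12, 780), Add(Mul(-4, -6), -1037)) = Mul(792, Add(24, -1037)) = Mul(792, -1013) = -802296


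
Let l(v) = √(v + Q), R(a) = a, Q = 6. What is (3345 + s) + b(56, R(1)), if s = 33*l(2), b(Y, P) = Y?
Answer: 3401 + 66*√2 ≈ 3494.3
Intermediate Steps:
l(v) = √(6 + v) (l(v) = √(v + 6) = √(6 + v))
s = 66*√2 (s = 33*√(6 + 2) = 33*√8 = 33*(2*√2) = 66*√2 ≈ 93.338)
(3345 + s) + b(56, R(1)) = (3345 + 66*√2) + 56 = 3401 + 66*√2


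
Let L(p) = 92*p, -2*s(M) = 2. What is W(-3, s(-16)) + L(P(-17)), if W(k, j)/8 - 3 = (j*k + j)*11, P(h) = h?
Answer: -1364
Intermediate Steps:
s(M) = -1 (s(M) = -½*2 = -1)
W(k, j) = 24 + 88*j + 88*j*k (W(k, j) = 24 + 8*((j*k + j)*11) = 24 + 8*((j + j*k)*11) = 24 + 8*(11*j + 11*j*k) = 24 + (88*j + 88*j*k) = 24 + 88*j + 88*j*k)
W(-3, s(-16)) + L(P(-17)) = (24 + 88*(-1) + 88*(-1)*(-3)) + 92*(-17) = (24 - 88 + 264) - 1564 = 200 - 1564 = -1364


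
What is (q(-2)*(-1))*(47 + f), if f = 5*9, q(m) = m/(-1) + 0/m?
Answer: -184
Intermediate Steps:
q(m) = -m (q(m) = m*(-1) + 0 = -m + 0 = -m)
f = 45
(q(-2)*(-1))*(47 + f) = (-1*(-2)*(-1))*(47 + 45) = (2*(-1))*92 = -2*92 = -184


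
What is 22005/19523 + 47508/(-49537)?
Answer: 162563001/967110851 ≈ 0.16809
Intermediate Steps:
22005/19523 + 47508/(-49537) = 22005*(1/19523) + 47508*(-1/49537) = 22005/19523 - 47508/49537 = 162563001/967110851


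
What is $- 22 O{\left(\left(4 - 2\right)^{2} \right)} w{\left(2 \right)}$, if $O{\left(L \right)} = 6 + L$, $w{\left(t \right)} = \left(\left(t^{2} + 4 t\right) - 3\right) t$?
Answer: $-3960$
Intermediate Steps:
$w{\left(t \right)} = t \left(-3 + t^{2} + 4 t\right)$ ($w{\left(t \right)} = \left(-3 + t^{2} + 4 t\right) t = t \left(-3 + t^{2} + 4 t\right)$)
$- 22 O{\left(\left(4 - 2\right)^{2} \right)} w{\left(2 \right)} = - 22 \left(6 + \left(4 - 2\right)^{2}\right) 2 \left(-3 + 2^{2} + 4 \cdot 2\right) = - 22 \left(6 + 2^{2}\right) 2 \left(-3 + 4 + 8\right) = - 22 \left(6 + 4\right) 2 \cdot 9 = \left(-22\right) 10 \cdot 18 = \left(-220\right) 18 = -3960$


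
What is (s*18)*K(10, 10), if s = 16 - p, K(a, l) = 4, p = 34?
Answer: -1296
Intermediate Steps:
s = -18 (s = 16 - 1*34 = 16 - 34 = -18)
(s*18)*K(10, 10) = -18*18*4 = -324*4 = -1296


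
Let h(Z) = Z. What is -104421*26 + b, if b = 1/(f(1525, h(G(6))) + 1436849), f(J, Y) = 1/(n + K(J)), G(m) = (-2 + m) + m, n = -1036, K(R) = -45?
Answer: -4216945805495447/1553233768 ≈ -2.7149e+6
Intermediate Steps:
G(m) = -2 + 2*m
f(J, Y) = -1/1081 (f(J, Y) = 1/(-1036 - 45) = 1/(-1081) = -1/1081)
b = 1081/1553233768 (b = 1/(-1/1081 + 1436849) = 1/(1553233768/1081) = 1081/1553233768 ≈ 6.9597e-7)
-104421*26 + b = -104421*26 + 1081/1553233768 = -2714946 + 1081/1553233768 = -4216945805495447/1553233768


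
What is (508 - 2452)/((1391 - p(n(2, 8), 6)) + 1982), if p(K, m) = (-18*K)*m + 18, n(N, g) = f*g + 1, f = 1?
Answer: -1944/4327 ≈ -0.44927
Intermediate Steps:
n(N, g) = 1 + g (n(N, g) = 1*g + 1 = g + 1 = 1 + g)
p(K, m) = 18 - 18*K*m (p(K, m) = -18*K*m + 18 = 18 - 18*K*m)
(508 - 2452)/((1391 - p(n(2, 8), 6)) + 1982) = (508 - 2452)/((1391 - (18 - 18*(1 + 8)*6)) + 1982) = -1944/((1391 - (18 - 18*9*6)) + 1982) = -1944/((1391 - (18 - 972)) + 1982) = -1944/((1391 - 1*(-954)) + 1982) = -1944/((1391 + 954) + 1982) = -1944/(2345 + 1982) = -1944/4327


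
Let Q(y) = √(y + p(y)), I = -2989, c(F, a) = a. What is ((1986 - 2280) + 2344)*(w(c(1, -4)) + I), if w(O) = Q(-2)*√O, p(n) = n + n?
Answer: -6127450 - 4100*√6 ≈ -6.1375e+6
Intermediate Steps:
p(n) = 2*n
Q(y) = √3*√y (Q(y) = √(y + 2*y) = √(3*y) = √3*√y)
w(O) = I*√6*√O (w(O) = (√3*√(-2))*√O = (√3*(I*√2))*√O = (I*√6)*√O = I*√6*√O)
((1986 - 2280) + 2344)*(w(c(1, -4)) + I) = ((1986 - 2280) + 2344)*(I*√6*√(-4) - 2989) = (-294 + 2344)*(I*√6*(2*I) - 2989) = 2050*(-2*√6 - 2989) = 2050*(-2989 - 2*√6) = -6127450 - 4100*√6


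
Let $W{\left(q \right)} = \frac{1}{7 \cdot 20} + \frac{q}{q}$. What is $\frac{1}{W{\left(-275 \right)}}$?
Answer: $\frac{140}{141} \approx 0.99291$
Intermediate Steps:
$W{\left(q \right)} = \frac{141}{140}$ ($W{\left(q \right)} = \frac{1}{7} \cdot \frac{1}{20} + 1 = \frac{1}{140} + 1 = \frac{141}{140}$)
$\frac{1}{W{\left(-275 \right)}} = \frac{1}{\frac{141}{140}} = \frac{140}{141}$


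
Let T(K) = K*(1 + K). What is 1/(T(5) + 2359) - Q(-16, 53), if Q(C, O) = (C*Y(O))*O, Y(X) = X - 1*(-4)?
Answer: 115474705/2389 ≈ 48336.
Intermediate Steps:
Y(X) = 4 + X (Y(X) = X + 4 = 4 + X)
Q(C, O) = C*O*(4 + O) (Q(C, O) = (C*(4 + O))*O = C*O*(4 + O))
1/(T(5) + 2359) - Q(-16, 53) = 1/(5*(1 + 5) + 2359) - (-16)*53*(4 + 53) = 1/(5*6 + 2359) - (-16)*53*57 = 1/(30 + 2359) - 1*(-48336) = 1/2389 + 48336 = 115474705/2389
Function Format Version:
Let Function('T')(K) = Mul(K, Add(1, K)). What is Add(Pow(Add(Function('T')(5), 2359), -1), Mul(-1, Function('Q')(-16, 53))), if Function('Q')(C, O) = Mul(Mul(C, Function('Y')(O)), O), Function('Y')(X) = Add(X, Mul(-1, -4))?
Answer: Rational(115474705, 2389) ≈ 48336.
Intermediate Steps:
Function('Y')(X) = Add(4, X) (Function('Y')(X) = Add(X, 4) = Add(4, X))
Function('Q')(C, O) = Mul(C, O, Add(4, O)) (Function('Q')(C, O) = Mul(Mul(C, Add(4, O)), O) = Mul(C, O, Add(4, O)))
Add(Pow(Add(Function('T')(5), 2359), -1), Mul(-1, Function('Q')(-16, 53))) = Add(Pow(Add(Mul(5, Add(1, 5)), 2359), -1), Mul(-1, Mul(-16, 53, Add(4, 53)))) = Add(Pow(Add(Mul(5, 6), 2359), -1), Mul(-1, Mul(-16, 53, 57))) = Add(Pow(Add(30, 2359), -1), Mul(-1, -48336)) = Add(Pow(2389, -1), 48336) = Add(Rational(1, 2389), 48336) = Rational(115474705, 2389)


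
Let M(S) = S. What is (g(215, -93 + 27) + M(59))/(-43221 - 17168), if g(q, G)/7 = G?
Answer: 403/60389 ≈ 0.0066734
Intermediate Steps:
g(q, G) = 7*G
(g(215, -93 + 27) + M(59))/(-43221 - 17168) = (7*(-93 + 27) + 59)/(-43221 - 17168) = (7*(-66) + 59)/(-60389) = (-462 + 59)*(-1/60389) = -403*(-1/60389) = 403/60389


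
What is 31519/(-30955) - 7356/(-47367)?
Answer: -421751831/488748495 ≈ -0.86292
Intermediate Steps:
31519/(-30955) - 7356/(-47367) = 31519*(-1/30955) - 7356*(-1/47367) = -31519/30955 + 2452/15789 = -421751831/488748495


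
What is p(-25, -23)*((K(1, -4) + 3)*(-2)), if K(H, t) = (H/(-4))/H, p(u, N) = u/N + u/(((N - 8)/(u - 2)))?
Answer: 81125/713 ≈ 113.78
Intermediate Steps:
p(u, N) = u/N + u*(-2 + u)/(-8 + N) (p(u, N) = u/N + u/(((-8 + N)/(-2 + u))) = u/N + u*((-2 + u)/(-8 + N)) = u/N + u*(-2 + u)/(-8 + N))
K(H, t) = -¼ (K(H, t) = (H*(-¼))/H = (-H/4)/H = -¼)
p(-25, -23)*((K(1, -4) + 3)*(-2)) = (-25*(-8 - 1*(-23) - 23*(-25))/(-23*(-8 - 23)))*((-¼ + 3)*(-2)) = (-25*(-1/23)*(-8 + 23 + 575)/(-31))*((11/4)*(-2)) = -25*(-1/23)*(-1/31)*590*(-11/2) = -14750/713*(-11/2) = 81125/713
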